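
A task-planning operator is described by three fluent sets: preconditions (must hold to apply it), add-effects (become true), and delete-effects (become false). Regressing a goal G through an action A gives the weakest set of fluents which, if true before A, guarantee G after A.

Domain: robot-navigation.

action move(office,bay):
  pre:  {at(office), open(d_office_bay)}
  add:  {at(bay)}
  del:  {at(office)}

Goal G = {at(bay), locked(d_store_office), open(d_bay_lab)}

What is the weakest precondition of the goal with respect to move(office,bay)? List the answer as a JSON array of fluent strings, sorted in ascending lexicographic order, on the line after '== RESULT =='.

Regress:
  G ∩ del = {}  (empty — regression defined)
  G \ add = {at(bay), locked(d_store_office), open(d_bay_lab)} \ {at(bay)} = {locked(d_store_office), open(d_bay_lab)}
  ∪ pre   = {locked(d_store_office), open(d_bay_lab)} ∪ {at(office), open(d_office_bay)}
          = {at(office), locked(d_store_office), open(d_bay_lab), open(d_office_bay)}

== RESULT ==
["at(office)", "locked(d_store_office)", "open(d_bay_lab)", "open(d_office_bay)"]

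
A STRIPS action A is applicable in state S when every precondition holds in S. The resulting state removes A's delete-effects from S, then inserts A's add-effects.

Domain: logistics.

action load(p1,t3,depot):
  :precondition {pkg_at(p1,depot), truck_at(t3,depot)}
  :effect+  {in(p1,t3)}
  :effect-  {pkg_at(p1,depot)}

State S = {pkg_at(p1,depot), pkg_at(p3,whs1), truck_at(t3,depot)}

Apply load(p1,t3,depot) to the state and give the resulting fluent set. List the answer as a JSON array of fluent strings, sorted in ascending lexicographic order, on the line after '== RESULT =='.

Compute (S \ del) ∪ add:
  pre ⊆ S: {pkg_at(p1,depot), truck_at(t3,depot)} ⊆ S  — applicable
  S \ del = {pkg_at(p3,whs1), truck_at(t3,depot)}
  ∪ add   = {in(p1,t3), pkg_at(p3,whs1), truck_at(t3,depot)}

== RESULT ==
["in(p1,t3)", "pkg_at(p3,whs1)", "truck_at(t3,depot)"]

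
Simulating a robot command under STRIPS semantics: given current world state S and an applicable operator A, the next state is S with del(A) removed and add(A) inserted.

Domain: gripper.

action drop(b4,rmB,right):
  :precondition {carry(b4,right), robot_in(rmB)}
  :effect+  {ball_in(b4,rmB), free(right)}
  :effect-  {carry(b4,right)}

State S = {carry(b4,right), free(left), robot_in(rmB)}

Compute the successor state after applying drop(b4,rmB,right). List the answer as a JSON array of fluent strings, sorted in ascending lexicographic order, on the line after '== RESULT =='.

Compute (S \ del) ∪ add:
  pre ⊆ S: {carry(b4,right), robot_in(rmB)} ⊆ S  — applicable
  S \ del = {free(left), robot_in(rmB)}
  ∪ add   = {ball_in(b4,rmB), free(left), free(right), robot_in(rmB)}

== RESULT ==
["ball_in(b4,rmB)", "free(left)", "free(right)", "robot_in(rmB)"]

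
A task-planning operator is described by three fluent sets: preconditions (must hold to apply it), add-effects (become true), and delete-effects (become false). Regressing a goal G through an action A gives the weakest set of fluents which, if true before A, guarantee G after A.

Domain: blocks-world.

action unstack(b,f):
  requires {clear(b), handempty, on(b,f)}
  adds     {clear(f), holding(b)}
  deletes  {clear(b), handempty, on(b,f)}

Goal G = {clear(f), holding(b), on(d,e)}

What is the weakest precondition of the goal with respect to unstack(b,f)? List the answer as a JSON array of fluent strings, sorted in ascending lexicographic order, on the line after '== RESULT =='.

Compute (G \ add) ∪ pre:
  G ∩ del = {}  (empty — regression defined)
  G \ add = {clear(f), holding(b), on(d,e)} \ {clear(f), holding(b)} = {on(d,e)}
  ∪ pre   = {on(d,e)} ∪ {clear(b), handempty, on(b,f)}
          = {clear(b), handempty, on(b,f), on(d,e)}

== RESULT ==
["clear(b)", "handempty", "on(b,f)", "on(d,e)"]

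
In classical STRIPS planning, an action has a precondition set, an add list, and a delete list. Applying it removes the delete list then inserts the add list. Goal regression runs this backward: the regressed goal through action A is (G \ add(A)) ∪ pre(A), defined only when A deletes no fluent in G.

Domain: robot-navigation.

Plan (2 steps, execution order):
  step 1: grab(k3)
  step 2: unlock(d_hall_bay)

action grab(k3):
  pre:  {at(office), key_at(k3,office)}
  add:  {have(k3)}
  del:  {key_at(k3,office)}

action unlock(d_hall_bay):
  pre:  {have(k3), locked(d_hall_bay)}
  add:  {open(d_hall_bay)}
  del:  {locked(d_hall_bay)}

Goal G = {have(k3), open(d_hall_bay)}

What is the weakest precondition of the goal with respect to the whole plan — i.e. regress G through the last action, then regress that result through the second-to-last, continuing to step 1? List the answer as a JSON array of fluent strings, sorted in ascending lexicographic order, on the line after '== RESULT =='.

Regress step by step:
  through step 2 (unlock(d_hall_bay)): drop {open(d_hall_bay)}, keep {have(k3)}, require {have(k3), locked(d_hall_bay)}
    → {have(k3), locked(d_hall_bay)}
  through step 1 (grab(k3)): drop {have(k3)}, keep {locked(d_hall_bay)}, require {at(office), key_at(k3,office)}
    → {at(office), key_at(k3,office), locked(d_hall_bay)}

== RESULT ==
["at(office)", "key_at(k3,office)", "locked(d_hall_bay)"]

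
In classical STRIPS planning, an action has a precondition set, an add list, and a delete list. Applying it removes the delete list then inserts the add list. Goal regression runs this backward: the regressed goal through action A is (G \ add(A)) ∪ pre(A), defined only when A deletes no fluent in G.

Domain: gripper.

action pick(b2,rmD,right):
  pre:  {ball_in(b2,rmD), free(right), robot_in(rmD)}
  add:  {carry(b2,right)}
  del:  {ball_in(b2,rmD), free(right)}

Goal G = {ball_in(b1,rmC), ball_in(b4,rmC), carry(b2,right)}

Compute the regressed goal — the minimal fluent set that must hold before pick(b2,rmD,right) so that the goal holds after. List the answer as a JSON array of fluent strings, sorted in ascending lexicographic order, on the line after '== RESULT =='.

Compute (G \ add) ∪ pre:
  G ∩ del = {}  (empty — regression defined)
  G \ add = {ball_in(b1,rmC), ball_in(b4,rmC), carry(b2,right)} \ {carry(b2,right)} = {ball_in(b1,rmC), ball_in(b4,rmC)}
  ∪ pre   = {ball_in(b1,rmC), ball_in(b4,rmC)} ∪ {ball_in(b2,rmD), free(right), robot_in(rmD)}
          = {ball_in(b1,rmC), ball_in(b2,rmD), ball_in(b4,rmC), free(right), robot_in(rmD)}

== RESULT ==
["ball_in(b1,rmC)", "ball_in(b2,rmD)", "ball_in(b4,rmC)", "free(right)", "robot_in(rmD)"]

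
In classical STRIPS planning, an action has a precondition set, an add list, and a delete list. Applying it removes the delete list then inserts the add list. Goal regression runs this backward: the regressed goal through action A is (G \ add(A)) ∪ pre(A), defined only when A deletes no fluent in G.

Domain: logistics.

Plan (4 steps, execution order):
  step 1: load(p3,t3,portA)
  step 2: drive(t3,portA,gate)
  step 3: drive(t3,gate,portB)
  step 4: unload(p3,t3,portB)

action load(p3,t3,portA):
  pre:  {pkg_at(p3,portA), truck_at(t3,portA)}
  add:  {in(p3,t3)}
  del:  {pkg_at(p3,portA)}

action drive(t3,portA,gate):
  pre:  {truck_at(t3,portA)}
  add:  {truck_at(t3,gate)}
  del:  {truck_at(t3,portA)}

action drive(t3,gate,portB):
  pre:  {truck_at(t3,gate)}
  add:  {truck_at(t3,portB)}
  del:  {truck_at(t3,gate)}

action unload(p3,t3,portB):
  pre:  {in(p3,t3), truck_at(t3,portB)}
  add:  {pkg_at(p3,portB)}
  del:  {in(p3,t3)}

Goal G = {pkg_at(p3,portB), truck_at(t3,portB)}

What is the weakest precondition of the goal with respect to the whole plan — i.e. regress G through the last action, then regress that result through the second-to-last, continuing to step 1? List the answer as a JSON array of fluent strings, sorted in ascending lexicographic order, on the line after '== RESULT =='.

Work backward from the goal:
  through step 4 (unload(p3,t3,portB)): drop {pkg_at(p3,portB)}, keep {truck_at(t3,portB)}, require {in(p3,t3), truck_at(t3,portB)}
    → {in(p3,t3), truck_at(t3,portB)}
  through step 3 (drive(t3,gate,portB)): drop {truck_at(t3,portB)}, keep {in(p3,t3)}, require {truck_at(t3,gate)}
    → {in(p3,t3), truck_at(t3,gate)}
  through step 2 (drive(t3,portA,gate)): drop {truck_at(t3,gate)}, keep {in(p3,t3)}, require {truck_at(t3,portA)}
    → {in(p3,t3), truck_at(t3,portA)}
  through step 1 (load(p3,t3,portA)): drop {in(p3,t3)}, keep {truck_at(t3,portA)}, require {pkg_at(p3,portA), truck_at(t3,portA)}
    → {pkg_at(p3,portA), truck_at(t3,portA)}

== RESULT ==
["pkg_at(p3,portA)", "truck_at(t3,portA)"]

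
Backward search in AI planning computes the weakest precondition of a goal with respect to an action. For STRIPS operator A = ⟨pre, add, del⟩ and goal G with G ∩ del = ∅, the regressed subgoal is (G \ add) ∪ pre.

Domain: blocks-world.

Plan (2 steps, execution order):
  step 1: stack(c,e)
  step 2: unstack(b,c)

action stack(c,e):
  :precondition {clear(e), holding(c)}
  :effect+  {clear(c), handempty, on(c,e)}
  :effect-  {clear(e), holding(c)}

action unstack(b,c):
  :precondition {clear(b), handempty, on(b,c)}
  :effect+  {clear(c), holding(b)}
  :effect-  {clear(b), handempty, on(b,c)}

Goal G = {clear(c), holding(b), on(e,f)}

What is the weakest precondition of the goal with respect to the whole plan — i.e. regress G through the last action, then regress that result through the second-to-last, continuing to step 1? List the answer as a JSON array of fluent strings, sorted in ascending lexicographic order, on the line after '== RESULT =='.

Work backward from the goal:
  through step 2 (unstack(b,c)): drop {clear(c), holding(b)}, keep {on(e,f)}, require {clear(b), handempty, on(b,c)}
    → {clear(b), handempty, on(b,c), on(e,f)}
  through step 1 (stack(c,e)): drop {handempty}, keep {clear(b), on(b,c), on(e,f)}, require {clear(e), holding(c)}
    → {clear(b), clear(e), holding(c), on(b,c), on(e,f)}

== RESULT ==
["clear(b)", "clear(e)", "holding(c)", "on(b,c)", "on(e,f)"]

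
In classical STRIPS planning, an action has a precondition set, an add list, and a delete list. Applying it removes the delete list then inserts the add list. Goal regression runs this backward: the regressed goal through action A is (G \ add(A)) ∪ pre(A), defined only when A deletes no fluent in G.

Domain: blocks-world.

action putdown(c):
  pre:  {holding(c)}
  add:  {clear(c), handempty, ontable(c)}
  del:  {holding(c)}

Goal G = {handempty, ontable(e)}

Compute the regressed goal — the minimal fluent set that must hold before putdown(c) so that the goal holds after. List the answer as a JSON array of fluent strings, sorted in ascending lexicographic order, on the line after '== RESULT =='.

Regress:
  G ∩ del = {}  (empty — regression defined)
  G \ add = {handempty, ontable(e)} \ {clear(c), handempty, ontable(c)} = {ontable(e)}
  ∪ pre   = {ontable(e)} ∪ {holding(c)}
          = {holding(c), ontable(e)}

== RESULT ==
["holding(c)", "ontable(e)"]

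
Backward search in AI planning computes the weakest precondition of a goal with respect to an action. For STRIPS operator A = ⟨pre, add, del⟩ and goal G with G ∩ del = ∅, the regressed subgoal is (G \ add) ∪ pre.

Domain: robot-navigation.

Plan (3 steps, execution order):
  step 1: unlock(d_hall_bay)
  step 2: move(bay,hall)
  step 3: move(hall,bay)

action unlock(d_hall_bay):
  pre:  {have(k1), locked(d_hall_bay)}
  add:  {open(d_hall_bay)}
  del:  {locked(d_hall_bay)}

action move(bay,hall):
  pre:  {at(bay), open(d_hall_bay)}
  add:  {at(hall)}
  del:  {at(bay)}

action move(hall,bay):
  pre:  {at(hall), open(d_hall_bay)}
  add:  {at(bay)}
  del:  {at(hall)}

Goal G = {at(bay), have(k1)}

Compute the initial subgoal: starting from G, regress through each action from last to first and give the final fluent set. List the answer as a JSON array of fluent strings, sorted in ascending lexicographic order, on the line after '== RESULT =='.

Regress step by step:
  through step 3 (move(hall,bay)): drop {at(bay)}, keep {have(k1)}, require {at(hall), open(d_hall_bay)}
    → {at(hall), have(k1), open(d_hall_bay)}
  through step 2 (move(bay,hall)): drop {at(hall)}, keep {have(k1), open(d_hall_bay)}, require {at(bay), open(d_hall_bay)}
    → {at(bay), have(k1), open(d_hall_bay)}
  through step 1 (unlock(d_hall_bay)): drop {open(d_hall_bay)}, keep {at(bay), have(k1)}, require {have(k1), locked(d_hall_bay)}
    → {at(bay), have(k1), locked(d_hall_bay)}

== RESULT ==
["at(bay)", "have(k1)", "locked(d_hall_bay)"]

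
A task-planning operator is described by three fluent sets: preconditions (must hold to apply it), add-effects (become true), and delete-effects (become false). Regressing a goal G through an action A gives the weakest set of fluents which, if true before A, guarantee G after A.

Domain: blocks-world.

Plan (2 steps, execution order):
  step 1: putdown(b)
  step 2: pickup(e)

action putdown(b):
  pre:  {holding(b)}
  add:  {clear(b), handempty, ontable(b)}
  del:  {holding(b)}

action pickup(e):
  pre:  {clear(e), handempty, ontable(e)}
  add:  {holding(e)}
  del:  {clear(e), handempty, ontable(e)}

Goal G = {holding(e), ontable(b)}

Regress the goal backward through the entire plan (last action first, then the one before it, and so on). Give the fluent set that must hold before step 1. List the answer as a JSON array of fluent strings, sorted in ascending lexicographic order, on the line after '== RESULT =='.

Regress step by step:
  through step 2 (pickup(e)): drop {holding(e)}, keep {ontable(b)}, require {clear(e), handempty, ontable(e)}
    → {clear(e), handempty, ontable(b), ontable(e)}
  through step 1 (putdown(b)): drop {handempty, ontable(b)}, keep {clear(e), ontable(e)}, require {holding(b)}
    → {clear(e), holding(b), ontable(e)}

== RESULT ==
["clear(e)", "holding(b)", "ontable(e)"]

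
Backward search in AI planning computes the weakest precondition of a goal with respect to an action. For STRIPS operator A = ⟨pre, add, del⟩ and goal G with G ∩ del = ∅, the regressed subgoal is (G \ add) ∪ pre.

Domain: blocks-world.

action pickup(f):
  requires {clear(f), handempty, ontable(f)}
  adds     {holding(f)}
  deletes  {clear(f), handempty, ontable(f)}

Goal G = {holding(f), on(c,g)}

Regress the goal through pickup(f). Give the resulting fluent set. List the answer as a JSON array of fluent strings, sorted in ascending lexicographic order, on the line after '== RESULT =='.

Regress:
  G ∩ del = {}  (empty — regression defined)
  G \ add = {holding(f), on(c,g)} \ {holding(f)} = {on(c,g)}
  ∪ pre   = {on(c,g)} ∪ {clear(f), handempty, ontable(f)}
          = {clear(f), handempty, on(c,g), ontable(f)}

== RESULT ==
["clear(f)", "handempty", "on(c,g)", "ontable(f)"]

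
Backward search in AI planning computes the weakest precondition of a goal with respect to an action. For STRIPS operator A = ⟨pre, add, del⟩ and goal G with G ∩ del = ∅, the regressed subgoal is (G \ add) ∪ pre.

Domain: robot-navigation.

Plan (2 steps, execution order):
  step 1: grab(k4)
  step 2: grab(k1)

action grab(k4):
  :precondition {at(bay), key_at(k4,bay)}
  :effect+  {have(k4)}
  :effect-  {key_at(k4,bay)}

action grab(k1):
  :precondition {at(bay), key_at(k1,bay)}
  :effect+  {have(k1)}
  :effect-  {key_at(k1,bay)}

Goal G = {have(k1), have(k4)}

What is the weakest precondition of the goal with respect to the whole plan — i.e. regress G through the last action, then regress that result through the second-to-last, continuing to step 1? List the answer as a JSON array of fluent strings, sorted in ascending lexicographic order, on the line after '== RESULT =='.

Regress step by step:
  through step 2 (grab(k1)): drop {have(k1)}, keep {have(k4)}, require {at(bay), key_at(k1,bay)}
    → {at(bay), have(k4), key_at(k1,bay)}
  through step 1 (grab(k4)): drop {have(k4)}, keep {at(bay), key_at(k1,bay)}, require {at(bay), key_at(k4,bay)}
    → {at(bay), key_at(k1,bay), key_at(k4,bay)}

== RESULT ==
["at(bay)", "key_at(k1,bay)", "key_at(k4,bay)"]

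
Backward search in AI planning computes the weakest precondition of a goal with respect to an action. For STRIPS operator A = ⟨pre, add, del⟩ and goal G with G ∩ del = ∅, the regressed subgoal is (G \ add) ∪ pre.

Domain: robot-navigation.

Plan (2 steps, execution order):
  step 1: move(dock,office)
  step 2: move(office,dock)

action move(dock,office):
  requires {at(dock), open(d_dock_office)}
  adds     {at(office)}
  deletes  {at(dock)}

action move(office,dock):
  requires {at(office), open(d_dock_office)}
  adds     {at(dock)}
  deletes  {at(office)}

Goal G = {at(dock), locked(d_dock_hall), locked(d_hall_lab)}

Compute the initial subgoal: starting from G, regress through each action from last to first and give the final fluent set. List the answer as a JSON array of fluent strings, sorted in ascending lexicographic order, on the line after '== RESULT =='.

Work backward from the goal:
  through step 2 (move(office,dock)): drop {at(dock)}, keep {locked(d_dock_hall), locked(d_hall_lab)}, require {at(office), open(d_dock_office)}
    → {at(office), locked(d_dock_hall), locked(d_hall_lab), open(d_dock_office)}
  through step 1 (move(dock,office)): drop {at(office)}, keep {locked(d_dock_hall), locked(d_hall_lab), open(d_dock_office)}, require {at(dock), open(d_dock_office)}
    → {at(dock), locked(d_dock_hall), locked(d_hall_lab), open(d_dock_office)}

== RESULT ==
["at(dock)", "locked(d_dock_hall)", "locked(d_hall_lab)", "open(d_dock_office)"]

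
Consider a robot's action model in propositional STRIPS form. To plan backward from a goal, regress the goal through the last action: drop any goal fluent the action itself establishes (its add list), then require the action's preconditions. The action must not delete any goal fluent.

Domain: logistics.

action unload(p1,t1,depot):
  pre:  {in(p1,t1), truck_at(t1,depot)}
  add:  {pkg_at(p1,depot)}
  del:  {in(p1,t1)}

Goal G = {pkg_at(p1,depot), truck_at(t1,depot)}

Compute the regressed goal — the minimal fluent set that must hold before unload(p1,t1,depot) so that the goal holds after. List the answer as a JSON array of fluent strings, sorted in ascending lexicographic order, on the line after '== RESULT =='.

Regress:
  G ∩ del = {}  (empty — regression defined)
  G \ add = {pkg_at(p1,depot), truck_at(t1,depot)} \ {pkg_at(p1,depot)} = {truck_at(t1,depot)}
  ∪ pre   = {truck_at(t1,depot)} ∪ {in(p1,t1), truck_at(t1,depot)}
          = {in(p1,t1), truck_at(t1,depot)}

== RESULT ==
["in(p1,t1)", "truck_at(t1,depot)"]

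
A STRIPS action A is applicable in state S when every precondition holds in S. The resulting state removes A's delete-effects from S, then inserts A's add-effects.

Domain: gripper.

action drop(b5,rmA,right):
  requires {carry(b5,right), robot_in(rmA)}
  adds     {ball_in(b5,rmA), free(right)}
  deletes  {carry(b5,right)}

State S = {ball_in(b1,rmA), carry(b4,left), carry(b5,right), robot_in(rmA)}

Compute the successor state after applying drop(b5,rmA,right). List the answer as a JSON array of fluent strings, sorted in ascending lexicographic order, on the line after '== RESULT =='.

Compute (S \ del) ∪ add:
  pre ⊆ S: {carry(b5,right), robot_in(rmA)} ⊆ S  — applicable
  S \ del = {ball_in(b1,rmA), carry(b4,left), robot_in(rmA)}
  ∪ add   = {ball_in(b1,rmA), ball_in(b5,rmA), carry(b4,left), free(right), robot_in(rmA)}

== RESULT ==
["ball_in(b1,rmA)", "ball_in(b5,rmA)", "carry(b4,left)", "free(right)", "robot_in(rmA)"]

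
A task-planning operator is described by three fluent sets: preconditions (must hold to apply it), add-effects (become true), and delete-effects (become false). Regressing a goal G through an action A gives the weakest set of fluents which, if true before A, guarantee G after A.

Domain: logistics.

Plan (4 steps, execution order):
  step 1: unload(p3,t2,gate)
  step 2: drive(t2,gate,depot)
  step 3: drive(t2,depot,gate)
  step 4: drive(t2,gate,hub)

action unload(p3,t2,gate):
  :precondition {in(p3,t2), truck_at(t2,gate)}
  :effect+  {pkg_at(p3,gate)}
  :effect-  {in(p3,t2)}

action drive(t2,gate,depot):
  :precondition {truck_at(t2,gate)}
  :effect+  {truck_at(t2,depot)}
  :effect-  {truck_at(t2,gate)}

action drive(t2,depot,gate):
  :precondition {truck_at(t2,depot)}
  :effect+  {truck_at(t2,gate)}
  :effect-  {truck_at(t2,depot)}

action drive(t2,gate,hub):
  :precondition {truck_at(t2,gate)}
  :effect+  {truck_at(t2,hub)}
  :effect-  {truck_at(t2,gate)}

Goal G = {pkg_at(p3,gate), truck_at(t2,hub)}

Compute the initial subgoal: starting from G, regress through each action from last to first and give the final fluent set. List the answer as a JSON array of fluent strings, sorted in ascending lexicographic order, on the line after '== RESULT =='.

Regress step by step:
  through step 4 (drive(t2,gate,hub)): drop {truck_at(t2,hub)}, keep {pkg_at(p3,gate)}, require {truck_at(t2,gate)}
    → {pkg_at(p3,gate), truck_at(t2,gate)}
  through step 3 (drive(t2,depot,gate)): drop {truck_at(t2,gate)}, keep {pkg_at(p3,gate)}, require {truck_at(t2,depot)}
    → {pkg_at(p3,gate), truck_at(t2,depot)}
  through step 2 (drive(t2,gate,depot)): drop {truck_at(t2,depot)}, keep {pkg_at(p3,gate)}, require {truck_at(t2,gate)}
    → {pkg_at(p3,gate), truck_at(t2,gate)}
  through step 1 (unload(p3,t2,gate)): drop {pkg_at(p3,gate)}, keep {truck_at(t2,gate)}, require {in(p3,t2), truck_at(t2,gate)}
    → {in(p3,t2), truck_at(t2,gate)}

== RESULT ==
["in(p3,t2)", "truck_at(t2,gate)"]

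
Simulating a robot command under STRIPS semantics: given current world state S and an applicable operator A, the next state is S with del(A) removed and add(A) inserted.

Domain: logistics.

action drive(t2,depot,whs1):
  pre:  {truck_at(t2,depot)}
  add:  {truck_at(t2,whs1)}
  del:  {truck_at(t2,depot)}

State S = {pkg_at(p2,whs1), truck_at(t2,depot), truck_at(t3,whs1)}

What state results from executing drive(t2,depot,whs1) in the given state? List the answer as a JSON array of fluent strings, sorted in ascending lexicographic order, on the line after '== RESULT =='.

Progress:
  pre ⊆ S: {truck_at(t2,depot)} ⊆ S  — applicable
  S \ del = {pkg_at(p2,whs1), truck_at(t3,whs1)}
  ∪ add   = {pkg_at(p2,whs1), truck_at(t2,whs1), truck_at(t3,whs1)}

== RESULT ==
["pkg_at(p2,whs1)", "truck_at(t2,whs1)", "truck_at(t3,whs1)"]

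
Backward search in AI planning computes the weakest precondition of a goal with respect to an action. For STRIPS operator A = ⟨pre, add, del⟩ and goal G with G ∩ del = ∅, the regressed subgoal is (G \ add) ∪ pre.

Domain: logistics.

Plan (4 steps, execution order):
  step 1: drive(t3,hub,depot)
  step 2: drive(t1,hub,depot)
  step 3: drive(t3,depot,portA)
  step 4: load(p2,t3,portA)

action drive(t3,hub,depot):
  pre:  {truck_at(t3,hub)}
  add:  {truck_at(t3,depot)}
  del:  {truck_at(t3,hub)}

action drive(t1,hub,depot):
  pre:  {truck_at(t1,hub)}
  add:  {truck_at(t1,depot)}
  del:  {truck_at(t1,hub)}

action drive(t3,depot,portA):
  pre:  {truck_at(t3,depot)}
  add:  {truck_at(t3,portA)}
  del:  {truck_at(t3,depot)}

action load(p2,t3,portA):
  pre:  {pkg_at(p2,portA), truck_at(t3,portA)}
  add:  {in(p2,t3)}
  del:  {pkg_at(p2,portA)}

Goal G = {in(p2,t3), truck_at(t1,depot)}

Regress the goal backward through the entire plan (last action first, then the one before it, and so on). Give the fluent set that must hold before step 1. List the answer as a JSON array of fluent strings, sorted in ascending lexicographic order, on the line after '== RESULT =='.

Regress step by step:
  through step 4 (load(p2,t3,portA)): drop {in(p2,t3)}, keep {truck_at(t1,depot)}, require {pkg_at(p2,portA), truck_at(t3,portA)}
    → {pkg_at(p2,portA), truck_at(t1,depot), truck_at(t3,portA)}
  through step 3 (drive(t3,depot,portA)): drop {truck_at(t3,portA)}, keep {pkg_at(p2,portA), truck_at(t1,depot)}, require {truck_at(t3,depot)}
    → {pkg_at(p2,portA), truck_at(t1,depot), truck_at(t3,depot)}
  through step 2 (drive(t1,hub,depot)): drop {truck_at(t1,depot)}, keep {pkg_at(p2,portA), truck_at(t3,depot)}, require {truck_at(t1,hub)}
    → {pkg_at(p2,portA), truck_at(t1,hub), truck_at(t3,depot)}
  through step 1 (drive(t3,hub,depot)): drop {truck_at(t3,depot)}, keep {pkg_at(p2,portA), truck_at(t1,hub)}, require {truck_at(t3,hub)}
    → {pkg_at(p2,portA), truck_at(t1,hub), truck_at(t3,hub)}

== RESULT ==
["pkg_at(p2,portA)", "truck_at(t1,hub)", "truck_at(t3,hub)"]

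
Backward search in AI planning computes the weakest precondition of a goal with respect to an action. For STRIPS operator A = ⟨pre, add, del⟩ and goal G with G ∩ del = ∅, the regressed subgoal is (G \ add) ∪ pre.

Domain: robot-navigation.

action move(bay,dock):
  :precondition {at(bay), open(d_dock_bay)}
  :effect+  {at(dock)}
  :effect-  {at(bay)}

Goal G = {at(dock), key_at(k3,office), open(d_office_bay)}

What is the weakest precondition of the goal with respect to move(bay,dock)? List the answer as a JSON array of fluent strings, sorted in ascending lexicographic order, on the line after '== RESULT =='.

Regress:
  G ∩ del = {}  (empty — regression defined)
  G \ add = {at(dock), key_at(k3,office), open(d_office_bay)} \ {at(dock)} = {key_at(k3,office), open(d_office_bay)}
  ∪ pre   = {key_at(k3,office), open(d_office_bay)} ∪ {at(bay), open(d_dock_bay)}
          = {at(bay), key_at(k3,office), open(d_dock_bay), open(d_office_bay)}

== RESULT ==
["at(bay)", "key_at(k3,office)", "open(d_dock_bay)", "open(d_office_bay)"]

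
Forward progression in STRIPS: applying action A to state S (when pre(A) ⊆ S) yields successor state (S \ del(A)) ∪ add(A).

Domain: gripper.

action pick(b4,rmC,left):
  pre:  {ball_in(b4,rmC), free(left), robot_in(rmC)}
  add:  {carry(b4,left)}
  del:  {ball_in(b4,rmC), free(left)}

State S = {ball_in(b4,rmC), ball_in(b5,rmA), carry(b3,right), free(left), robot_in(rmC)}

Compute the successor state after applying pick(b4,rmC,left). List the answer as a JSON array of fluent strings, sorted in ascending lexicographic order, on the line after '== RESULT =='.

Compute (S \ del) ∪ add:
  pre ⊆ S: {ball_in(b4,rmC), free(left), robot_in(rmC)} ⊆ S  — applicable
  S \ del = {ball_in(b5,rmA), carry(b3,right), robot_in(rmC)}
  ∪ add   = {ball_in(b5,rmA), carry(b3,right), carry(b4,left), robot_in(rmC)}

== RESULT ==
["ball_in(b5,rmA)", "carry(b3,right)", "carry(b4,left)", "robot_in(rmC)"]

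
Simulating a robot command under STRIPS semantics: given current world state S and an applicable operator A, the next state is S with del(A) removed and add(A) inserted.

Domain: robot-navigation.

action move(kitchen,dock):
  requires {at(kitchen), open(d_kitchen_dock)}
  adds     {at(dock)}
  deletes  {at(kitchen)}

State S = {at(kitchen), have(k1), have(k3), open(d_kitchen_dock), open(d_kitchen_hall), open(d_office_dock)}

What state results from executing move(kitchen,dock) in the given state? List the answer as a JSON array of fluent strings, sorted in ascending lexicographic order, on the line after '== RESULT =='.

Compute (S \ del) ∪ add:
  pre ⊆ S: {at(kitchen), open(d_kitchen_dock)} ⊆ S  — applicable
  S \ del = {have(k1), have(k3), open(d_kitchen_dock), open(d_kitchen_hall), open(d_office_dock)}
  ∪ add   = {at(dock), have(k1), have(k3), open(d_kitchen_dock), open(d_kitchen_hall), open(d_office_dock)}

== RESULT ==
["at(dock)", "have(k1)", "have(k3)", "open(d_kitchen_dock)", "open(d_kitchen_hall)", "open(d_office_dock)"]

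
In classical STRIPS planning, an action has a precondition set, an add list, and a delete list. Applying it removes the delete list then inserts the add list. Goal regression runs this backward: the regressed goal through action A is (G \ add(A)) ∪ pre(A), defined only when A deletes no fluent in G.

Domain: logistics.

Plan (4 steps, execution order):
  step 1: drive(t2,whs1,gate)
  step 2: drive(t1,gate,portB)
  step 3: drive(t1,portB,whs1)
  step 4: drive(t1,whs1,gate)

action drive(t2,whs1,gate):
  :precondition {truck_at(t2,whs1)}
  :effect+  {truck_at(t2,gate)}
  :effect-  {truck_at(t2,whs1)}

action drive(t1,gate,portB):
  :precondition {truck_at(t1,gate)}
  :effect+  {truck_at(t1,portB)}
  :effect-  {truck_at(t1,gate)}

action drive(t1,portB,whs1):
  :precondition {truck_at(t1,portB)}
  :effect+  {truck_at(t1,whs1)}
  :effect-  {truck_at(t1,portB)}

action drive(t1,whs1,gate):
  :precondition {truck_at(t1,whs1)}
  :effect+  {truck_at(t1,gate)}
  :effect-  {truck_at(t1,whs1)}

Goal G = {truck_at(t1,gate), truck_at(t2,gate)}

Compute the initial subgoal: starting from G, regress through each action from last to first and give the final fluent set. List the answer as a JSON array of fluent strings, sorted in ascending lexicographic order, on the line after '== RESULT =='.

Work backward from the goal:
  through step 4 (drive(t1,whs1,gate)): drop {truck_at(t1,gate)}, keep {truck_at(t2,gate)}, require {truck_at(t1,whs1)}
    → {truck_at(t1,whs1), truck_at(t2,gate)}
  through step 3 (drive(t1,portB,whs1)): drop {truck_at(t1,whs1)}, keep {truck_at(t2,gate)}, require {truck_at(t1,portB)}
    → {truck_at(t1,portB), truck_at(t2,gate)}
  through step 2 (drive(t1,gate,portB)): drop {truck_at(t1,portB)}, keep {truck_at(t2,gate)}, require {truck_at(t1,gate)}
    → {truck_at(t1,gate), truck_at(t2,gate)}
  through step 1 (drive(t2,whs1,gate)): drop {truck_at(t2,gate)}, keep {truck_at(t1,gate)}, require {truck_at(t2,whs1)}
    → {truck_at(t1,gate), truck_at(t2,whs1)}

== RESULT ==
["truck_at(t1,gate)", "truck_at(t2,whs1)"]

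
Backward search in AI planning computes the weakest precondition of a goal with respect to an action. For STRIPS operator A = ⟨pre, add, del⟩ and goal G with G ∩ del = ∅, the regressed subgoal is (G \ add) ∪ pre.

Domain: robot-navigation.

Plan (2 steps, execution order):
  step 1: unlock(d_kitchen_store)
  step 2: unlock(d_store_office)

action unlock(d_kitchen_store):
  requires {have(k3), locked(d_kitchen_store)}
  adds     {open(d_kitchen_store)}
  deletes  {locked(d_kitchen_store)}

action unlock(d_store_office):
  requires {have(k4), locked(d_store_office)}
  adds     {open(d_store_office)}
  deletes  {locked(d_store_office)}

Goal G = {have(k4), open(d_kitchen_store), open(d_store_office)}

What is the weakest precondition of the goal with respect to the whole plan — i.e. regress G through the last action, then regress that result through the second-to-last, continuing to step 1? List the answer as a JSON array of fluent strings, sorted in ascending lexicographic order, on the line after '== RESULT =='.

Work backward from the goal:
  through step 2 (unlock(d_store_office)): drop {open(d_store_office)}, keep {have(k4), open(d_kitchen_store)}, require {have(k4), locked(d_store_office)}
    → {have(k4), locked(d_store_office), open(d_kitchen_store)}
  through step 1 (unlock(d_kitchen_store)): drop {open(d_kitchen_store)}, keep {have(k4), locked(d_store_office)}, require {have(k3), locked(d_kitchen_store)}
    → {have(k3), have(k4), locked(d_kitchen_store), locked(d_store_office)}

== RESULT ==
["have(k3)", "have(k4)", "locked(d_kitchen_store)", "locked(d_store_office)"]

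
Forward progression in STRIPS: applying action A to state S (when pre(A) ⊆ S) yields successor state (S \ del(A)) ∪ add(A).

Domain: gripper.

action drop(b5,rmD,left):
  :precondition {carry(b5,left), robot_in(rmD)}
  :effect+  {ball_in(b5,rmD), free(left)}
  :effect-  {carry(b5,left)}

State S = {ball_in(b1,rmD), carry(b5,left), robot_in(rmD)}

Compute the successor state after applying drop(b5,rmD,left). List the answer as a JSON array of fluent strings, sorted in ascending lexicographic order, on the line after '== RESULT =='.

Progress:
  pre ⊆ S: {carry(b5,left), robot_in(rmD)} ⊆ S  — applicable
  S \ del = {ball_in(b1,rmD), robot_in(rmD)}
  ∪ add   = {ball_in(b1,rmD), ball_in(b5,rmD), free(left), robot_in(rmD)}

== RESULT ==
["ball_in(b1,rmD)", "ball_in(b5,rmD)", "free(left)", "robot_in(rmD)"]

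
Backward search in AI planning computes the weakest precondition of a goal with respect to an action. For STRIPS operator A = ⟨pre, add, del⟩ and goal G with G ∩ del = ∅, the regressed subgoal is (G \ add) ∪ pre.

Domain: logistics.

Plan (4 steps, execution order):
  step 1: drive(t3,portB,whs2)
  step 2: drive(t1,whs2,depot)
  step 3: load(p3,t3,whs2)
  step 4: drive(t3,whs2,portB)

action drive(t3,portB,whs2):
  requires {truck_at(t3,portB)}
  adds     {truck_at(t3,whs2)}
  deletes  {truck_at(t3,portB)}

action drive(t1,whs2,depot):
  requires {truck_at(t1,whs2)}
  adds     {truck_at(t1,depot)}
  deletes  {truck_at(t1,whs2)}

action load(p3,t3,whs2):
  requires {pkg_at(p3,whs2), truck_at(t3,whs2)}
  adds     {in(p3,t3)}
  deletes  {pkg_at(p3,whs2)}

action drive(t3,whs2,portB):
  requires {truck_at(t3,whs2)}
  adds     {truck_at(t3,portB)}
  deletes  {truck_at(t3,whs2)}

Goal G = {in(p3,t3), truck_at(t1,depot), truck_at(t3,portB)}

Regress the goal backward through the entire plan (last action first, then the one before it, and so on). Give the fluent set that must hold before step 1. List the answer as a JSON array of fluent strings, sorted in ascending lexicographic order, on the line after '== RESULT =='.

Regress step by step:
  through step 4 (drive(t3,whs2,portB)): drop {truck_at(t3,portB)}, keep {in(p3,t3), truck_at(t1,depot)}, require {truck_at(t3,whs2)}
    → {in(p3,t3), truck_at(t1,depot), truck_at(t3,whs2)}
  through step 3 (load(p3,t3,whs2)): drop {in(p3,t3)}, keep {truck_at(t1,depot), truck_at(t3,whs2)}, require {pkg_at(p3,whs2), truck_at(t3,whs2)}
    → {pkg_at(p3,whs2), truck_at(t1,depot), truck_at(t3,whs2)}
  through step 2 (drive(t1,whs2,depot)): drop {truck_at(t1,depot)}, keep {pkg_at(p3,whs2), truck_at(t3,whs2)}, require {truck_at(t1,whs2)}
    → {pkg_at(p3,whs2), truck_at(t1,whs2), truck_at(t3,whs2)}
  through step 1 (drive(t3,portB,whs2)): drop {truck_at(t3,whs2)}, keep {pkg_at(p3,whs2), truck_at(t1,whs2)}, require {truck_at(t3,portB)}
    → {pkg_at(p3,whs2), truck_at(t1,whs2), truck_at(t3,portB)}

== RESULT ==
["pkg_at(p3,whs2)", "truck_at(t1,whs2)", "truck_at(t3,portB)"]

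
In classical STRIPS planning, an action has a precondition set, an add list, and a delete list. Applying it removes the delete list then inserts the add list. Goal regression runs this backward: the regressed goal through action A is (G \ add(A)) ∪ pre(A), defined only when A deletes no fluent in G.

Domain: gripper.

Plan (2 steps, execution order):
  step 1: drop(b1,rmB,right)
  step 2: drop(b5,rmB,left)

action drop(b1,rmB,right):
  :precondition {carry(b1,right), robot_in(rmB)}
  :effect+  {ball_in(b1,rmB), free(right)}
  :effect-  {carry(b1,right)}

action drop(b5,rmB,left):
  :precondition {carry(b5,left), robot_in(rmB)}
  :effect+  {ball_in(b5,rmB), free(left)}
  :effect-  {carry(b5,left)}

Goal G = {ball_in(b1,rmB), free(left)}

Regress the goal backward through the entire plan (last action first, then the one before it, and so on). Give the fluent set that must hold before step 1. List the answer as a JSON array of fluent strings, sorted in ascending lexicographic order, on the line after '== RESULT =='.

Regress step by step:
  through step 2 (drop(b5,rmB,left)): drop {free(left)}, keep {ball_in(b1,rmB)}, require {carry(b5,left), robot_in(rmB)}
    → {ball_in(b1,rmB), carry(b5,left), robot_in(rmB)}
  through step 1 (drop(b1,rmB,right)): drop {ball_in(b1,rmB)}, keep {carry(b5,left), robot_in(rmB)}, require {carry(b1,right), robot_in(rmB)}
    → {carry(b1,right), carry(b5,left), robot_in(rmB)}

== RESULT ==
["carry(b1,right)", "carry(b5,left)", "robot_in(rmB)"]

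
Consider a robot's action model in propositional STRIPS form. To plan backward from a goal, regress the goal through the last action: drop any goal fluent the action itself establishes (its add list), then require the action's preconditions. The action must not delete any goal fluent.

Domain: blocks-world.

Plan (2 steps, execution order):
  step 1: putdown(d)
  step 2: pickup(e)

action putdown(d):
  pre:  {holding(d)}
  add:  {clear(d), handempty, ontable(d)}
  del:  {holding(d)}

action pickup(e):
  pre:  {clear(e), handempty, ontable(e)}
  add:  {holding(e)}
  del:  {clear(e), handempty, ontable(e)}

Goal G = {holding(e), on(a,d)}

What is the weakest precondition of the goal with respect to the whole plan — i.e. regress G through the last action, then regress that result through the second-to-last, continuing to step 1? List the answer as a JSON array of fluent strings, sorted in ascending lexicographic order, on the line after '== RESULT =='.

Regress step by step:
  through step 2 (pickup(e)): drop {holding(e)}, keep {on(a,d)}, require {clear(e), handempty, ontable(e)}
    → {clear(e), handempty, on(a,d), ontable(e)}
  through step 1 (putdown(d)): drop {handempty}, keep {clear(e), on(a,d), ontable(e)}, require {holding(d)}
    → {clear(e), holding(d), on(a,d), ontable(e)}

== RESULT ==
["clear(e)", "holding(d)", "on(a,d)", "ontable(e)"]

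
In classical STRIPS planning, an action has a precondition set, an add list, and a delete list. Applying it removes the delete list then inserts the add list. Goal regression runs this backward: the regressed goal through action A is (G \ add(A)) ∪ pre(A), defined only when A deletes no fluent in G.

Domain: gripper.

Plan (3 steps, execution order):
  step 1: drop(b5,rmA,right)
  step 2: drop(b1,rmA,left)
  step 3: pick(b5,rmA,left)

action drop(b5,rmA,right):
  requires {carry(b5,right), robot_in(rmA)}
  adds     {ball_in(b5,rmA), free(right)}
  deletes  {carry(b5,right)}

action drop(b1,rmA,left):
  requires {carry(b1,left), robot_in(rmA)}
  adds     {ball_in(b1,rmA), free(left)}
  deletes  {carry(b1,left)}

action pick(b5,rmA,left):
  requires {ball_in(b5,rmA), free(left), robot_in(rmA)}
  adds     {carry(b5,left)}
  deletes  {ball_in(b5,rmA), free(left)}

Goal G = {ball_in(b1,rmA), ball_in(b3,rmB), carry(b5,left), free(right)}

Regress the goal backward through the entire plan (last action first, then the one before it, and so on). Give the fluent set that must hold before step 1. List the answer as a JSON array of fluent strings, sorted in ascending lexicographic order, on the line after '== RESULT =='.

Regress step by step:
  through step 3 (pick(b5,rmA,left)): drop {carry(b5,left)}, keep {ball_in(b1,rmA), ball_in(b3,rmB), free(right)}, require {ball_in(b5,rmA), free(left), robot_in(rmA)}
    → {ball_in(b1,rmA), ball_in(b3,rmB), ball_in(b5,rmA), free(left), free(right), robot_in(rmA)}
  through step 2 (drop(b1,rmA,left)): drop {ball_in(b1,rmA), free(left)}, keep {ball_in(b3,rmB), ball_in(b5,rmA), free(right), robot_in(rmA)}, require {carry(b1,left), robot_in(rmA)}
    → {ball_in(b3,rmB), ball_in(b5,rmA), carry(b1,left), free(right), robot_in(rmA)}
  through step 1 (drop(b5,rmA,right)): drop {ball_in(b5,rmA), free(right)}, keep {ball_in(b3,rmB), carry(b1,left), robot_in(rmA)}, require {carry(b5,right), robot_in(rmA)}
    → {ball_in(b3,rmB), carry(b1,left), carry(b5,right), robot_in(rmA)}

== RESULT ==
["ball_in(b3,rmB)", "carry(b1,left)", "carry(b5,right)", "robot_in(rmA)"]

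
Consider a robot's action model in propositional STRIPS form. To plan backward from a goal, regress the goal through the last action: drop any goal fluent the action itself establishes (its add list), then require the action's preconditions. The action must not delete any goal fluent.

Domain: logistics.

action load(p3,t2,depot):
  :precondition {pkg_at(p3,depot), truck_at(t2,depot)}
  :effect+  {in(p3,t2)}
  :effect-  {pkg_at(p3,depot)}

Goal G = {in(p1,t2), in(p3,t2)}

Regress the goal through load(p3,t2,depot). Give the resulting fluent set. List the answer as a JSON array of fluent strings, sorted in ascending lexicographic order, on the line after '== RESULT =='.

Regress:
  G ∩ del = {}  (empty — regression defined)
  G \ add = {in(p1,t2), in(p3,t2)} \ {in(p3,t2)} = {in(p1,t2)}
  ∪ pre   = {in(p1,t2)} ∪ {pkg_at(p3,depot), truck_at(t2,depot)}
          = {in(p1,t2), pkg_at(p3,depot), truck_at(t2,depot)}

== RESULT ==
["in(p1,t2)", "pkg_at(p3,depot)", "truck_at(t2,depot)"]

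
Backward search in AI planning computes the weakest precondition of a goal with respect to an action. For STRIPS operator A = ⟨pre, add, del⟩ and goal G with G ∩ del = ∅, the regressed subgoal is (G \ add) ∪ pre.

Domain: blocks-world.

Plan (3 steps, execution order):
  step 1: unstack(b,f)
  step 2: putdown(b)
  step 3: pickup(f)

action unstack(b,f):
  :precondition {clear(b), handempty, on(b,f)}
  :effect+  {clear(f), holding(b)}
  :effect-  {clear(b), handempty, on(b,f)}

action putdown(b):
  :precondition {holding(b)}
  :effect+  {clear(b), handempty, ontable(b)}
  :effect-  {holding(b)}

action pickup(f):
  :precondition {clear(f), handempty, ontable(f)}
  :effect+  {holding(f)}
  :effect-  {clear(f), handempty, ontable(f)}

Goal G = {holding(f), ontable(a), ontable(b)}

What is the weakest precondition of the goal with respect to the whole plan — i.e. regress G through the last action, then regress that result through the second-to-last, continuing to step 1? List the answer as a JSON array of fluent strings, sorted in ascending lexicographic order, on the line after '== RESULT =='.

Regress step by step:
  through step 3 (pickup(f)): drop {holding(f)}, keep {ontable(a), ontable(b)}, require {clear(f), handempty, ontable(f)}
    → {clear(f), handempty, ontable(a), ontable(b), ontable(f)}
  through step 2 (putdown(b)): drop {handempty, ontable(b)}, keep {clear(f), ontable(a), ontable(f)}, require {holding(b)}
    → {clear(f), holding(b), ontable(a), ontable(f)}
  through step 1 (unstack(b,f)): drop {clear(f), holding(b)}, keep {ontable(a), ontable(f)}, require {clear(b), handempty, on(b,f)}
    → {clear(b), handempty, on(b,f), ontable(a), ontable(f)}

== RESULT ==
["clear(b)", "handempty", "on(b,f)", "ontable(a)", "ontable(f)"]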